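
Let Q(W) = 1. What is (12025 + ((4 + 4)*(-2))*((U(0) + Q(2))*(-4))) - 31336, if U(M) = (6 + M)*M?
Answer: -19247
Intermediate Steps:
U(M) = M*(6 + M)
(12025 + ((4 + 4)*(-2))*((U(0) + Q(2))*(-4))) - 31336 = (12025 + ((4 + 4)*(-2))*((0*(6 + 0) + 1)*(-4))) - 31336 = (12025 + (8*(-2))*((0*6 + 1)*(-4))) - 31336 = (12025 - 16*(0 + 1)*(-4)) - 31336 = (12025 - 16*(-4)) - 31336 = (12025 + 64) - 31336 = 12089 - 31336 = -19247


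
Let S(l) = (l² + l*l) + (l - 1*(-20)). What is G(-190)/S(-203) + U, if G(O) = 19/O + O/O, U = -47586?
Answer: -39132347091/822350 ≈ -47586.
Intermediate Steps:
G(O) = 1 + 19/O (G(O) = 19/O + 1 = 1 + 19/O)
S(l) = 20 + l + 2*l² (S(l) = (l² + l²) + (l + 20) = 2*l² + (20 + l) = 20 + l + 2*l²)
G(-190)/S(-203) + U = ((19 - 190)/(-190))/(20 - 203 + 2*(-203)²) - 47586 = (-1/190*(-171))/(20 - 203 + 2*41209) - 47586 = 9/(10*(20 - 203 + 82418)) - 47586 = (9/10)/82235 - 47586 = (9/10)*(1/82235) - 47586 = 9/822350 - 47586 = -39132347091/822350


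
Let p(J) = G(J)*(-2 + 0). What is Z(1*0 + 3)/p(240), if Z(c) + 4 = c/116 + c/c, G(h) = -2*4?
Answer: -345/1856 ≈ -0.18588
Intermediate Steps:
G(h) = -8
p(J) = 16 (p(J) = -8*(-2 + 0) = -8*(-2) = 16)
Z(c) = -3 + c/116 (Z(c) = -4 + (c/116 + c/c) = -4 + (c*(1/116) + 1) = -4 + (c/116 + 1) = -4 + (1 + c/116) = -3 + c/116)
Z(1*0 + 3)/p(240) = (-3 + (1*0 + 3)/116)/16 = (-3 + (0 + 3)/116)*(1/16) = (-3 + (1/116)*3)*(1/16) = (-3 + 3/116)*(1/16) = -345/116*1/16 = -345/1856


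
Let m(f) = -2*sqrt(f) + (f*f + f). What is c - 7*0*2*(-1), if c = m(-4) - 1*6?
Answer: 6 - 4*I ≈ 6.0 - 4.0*I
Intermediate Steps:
m(f) = f + f**2 - 2*sqrt(f) (m(f) = -2*sqrt(f) + (f**2 + f) = -2*sqrt(f) + (f + f**2) = f + f**2 - 2*sqrt(f))
c = 6 - 4*I (c = (-4 + (-4)**2 - 4*I) - 1*6 = (-4 + 16 - 4*I) - 6 = (12 - 4*I) - 6 = 6 - 4*I ≈ 6.0 - 4.0*I)
c - 7*0*2*(-1) = (6 - 4*I) - 7*0*2*(-1) = (6 - 4*I) - 0*(-1) = (6 - 4*I) - 7*0 = (6 - 4*I) + 0 = 6 - 4*I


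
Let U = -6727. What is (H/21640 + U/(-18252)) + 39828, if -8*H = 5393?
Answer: 31462258127981/789946560 ≈ 39828.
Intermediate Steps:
H = -5393/8 (H = -1/8*5393 = -5393/8 ≈ -674.13)
(H/21640 + U/(-18252)) + 39828 = (-5393/8/21640 - 6727/(-18252)) + 39828 = (-5393/8*1/21640 - 6727*(-1/18252)) + 39828 = (-5393/173120 + 6727/18252) + 39828 = 266536301/789946560 + 39828 = 31462258127981/789946560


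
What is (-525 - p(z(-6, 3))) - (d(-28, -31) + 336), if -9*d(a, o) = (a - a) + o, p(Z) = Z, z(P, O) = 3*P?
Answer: -7618/9 ≈ -846.44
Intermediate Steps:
d(a, o) = -o/9 (d(a, o) = -((a - a) + o)/9 = -(0 + o)/9 = -o/9)
(-525 - p(z(-6, 3))) - (d(-28, -31) + 336) = (-525 - 3*(-6)) - (-⅑*(-31) + 336) = (-525 - 1*(-18)) - (31/9 + 336) = (-525 + 18) - 1*3055/9 = -507 - 3055/9 = -7618/9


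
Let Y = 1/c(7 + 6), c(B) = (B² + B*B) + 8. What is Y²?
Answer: 1/119716 ≈ 8.3531e-6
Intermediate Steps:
c(B) = 8 + 2*B² (c(B) = (B² + B²) + 8 = 2*B² + 8 = 8 + 2*B²)
Y = 1/346 (Y = 1/(8 + 2*(7 + 6)²) = 1/(8 + 2*13²) = 1/(8 + 2*169) = 1/(8 + 338) = 1/346 ≈ 0.0028902)
Y² = (1/346)² = 1/119716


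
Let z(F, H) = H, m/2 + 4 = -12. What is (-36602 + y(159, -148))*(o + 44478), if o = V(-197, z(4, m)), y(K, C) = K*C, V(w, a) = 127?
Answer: -2682277070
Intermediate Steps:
m = -32 (m = -8 + 2*(-12) = -8 - 24 = -32)
y(K, C) = C*K
o = 127
(-36602 + y(159, -148))*(o + 44478) = (-36602 - 148*159)*(127 + 44478) = (-36602 - 23532)*44605 = -60134*44605 = -2682277070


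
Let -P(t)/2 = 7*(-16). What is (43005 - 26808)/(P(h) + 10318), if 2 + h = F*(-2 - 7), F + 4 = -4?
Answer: 5399/3514 ≈ 1.5364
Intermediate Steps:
F = -8 (F = -4 - 4 = -8)
h = 70 (h = -2 - 8*(-2 - 7) = -2 - 8*(-9) = -2 + 72 = 70)
P(t) = 224 (P(t) = -14*(-16) = -2*(-112) = 224)
(43005 - 26808)/(P(h) + 10318) = (43005 - 26808)/(224 + 10318) = 16197/10542 = 16197*(1/10542) = 5399/3514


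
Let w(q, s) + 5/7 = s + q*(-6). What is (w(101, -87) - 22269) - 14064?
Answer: -259187/7 ≈ -37027.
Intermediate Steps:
w(q, s) = -5/7 + s - 6*q (w(q, s) = -5/7 + (s + q*(-6)) = -5/7 + (s - 6*q) = -5/7 + s - 6*q)
(w(101, -87) - 22269) - 14064 = ((-5/7 - 87 - 6*101) - 22269) - 14064 = ((-5/7 - 87 - 606) - 22269) - 14064 = (-4856/7 - 22269) - 14064 = -160739/7 - 14064 = -259187/7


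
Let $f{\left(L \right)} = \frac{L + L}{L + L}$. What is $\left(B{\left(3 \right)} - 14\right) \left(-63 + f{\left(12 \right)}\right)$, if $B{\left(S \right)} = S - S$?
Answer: $868$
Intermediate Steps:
$f{\left(L \right)} = 1$ ($f{\left(L \right)} = \frac{2 L}{2 L} = 2 L \frac{1}{2 L} = 1$)
$B{\left(S \right)} = 0$
$\left(B{\left(3 \right)} - 14\right) \left(-63 + f{\left(12 \right)}\right) = \left(0 - 14\right) \left(-63 + 1\right) = \left(-14\right) \left(-62\right) = 868$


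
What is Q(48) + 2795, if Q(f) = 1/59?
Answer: 164906/59 ≈ 2795.0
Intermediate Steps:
Q(f) = 1/59
Q(48) + 2795 = 1/59 + 2795 = 164906/59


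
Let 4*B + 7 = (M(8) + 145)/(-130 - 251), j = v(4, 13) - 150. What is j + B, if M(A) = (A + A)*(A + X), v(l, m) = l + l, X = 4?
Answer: -54853/381 ≈ -143.97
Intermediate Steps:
v(l, m) = 2*l
M(A) = 2*A*(4 + A) (M(A) = (A + A)*(A + 4) = (2*A)*(4 + A) = 2*A*(4 + A))
j = -142 (j = 2*4 - 150 = 8 - 150 = -142)
B = -751/381 (B = -7/4 + ((2*8*(4 + 8) + 145)/(-130 - 251))/4 = -7/4 + ((2*8*12 + 145)/(-381))/4 = -7/4 + ((192 + 145)*(-1/381))/4 = -7/4 + (337*(-1/381))/4 = -7/4 + (¼)*(-337/381) = -7/4 - 337/1524 = -751/381 ≈ -1.9711)
j + B = -142 - 751/381 = -54853/381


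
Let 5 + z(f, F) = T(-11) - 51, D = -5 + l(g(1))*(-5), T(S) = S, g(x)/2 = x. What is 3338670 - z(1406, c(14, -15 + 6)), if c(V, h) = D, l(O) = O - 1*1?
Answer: 3338737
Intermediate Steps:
g(x) = 2*x
l(O) = -1 + O (l(O) = O - 1 = -1 + O)
D = -10 (D = -5 + (-1 + 2*1)*(-5) = -5 + (-1 + 2)*(-5) = -5 + 1*(-5) = -5 - 5 = -10)
c(V, h) = -10
z(f, F) = -67 (z(f, F) = -5 + (-11 - 51) = -5 - 62 = -67)
3338670 - z(1406, c(14, -15 + 6)) = 3338670 - 1*(-67) = 3338670 + 67 = 3338737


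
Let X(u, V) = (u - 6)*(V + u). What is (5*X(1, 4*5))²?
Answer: 275625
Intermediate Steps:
X(u, V) = (-6 + u)*(V + u)
(5*X(1, 4*5))² = (5*(1² - 24*5 - 6*1 + (4*5)*1))² = (5*(1 - 6*20 - 6 + 20*1))² = (5*(1 - 120 - 6 + 20))² = (5*(-105))² = (-525)² = 275625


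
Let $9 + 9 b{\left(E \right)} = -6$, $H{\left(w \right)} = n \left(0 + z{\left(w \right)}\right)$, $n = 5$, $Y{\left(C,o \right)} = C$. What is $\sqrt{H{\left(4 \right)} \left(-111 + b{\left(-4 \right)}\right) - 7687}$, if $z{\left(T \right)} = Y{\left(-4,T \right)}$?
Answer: $\frac{i \sqrt{48903}}{3} \approx 73.713 i$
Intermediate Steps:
$z{\left(T \right)} = -4$
$H{\left(w \right)} = -20$ ($H{\left(w \right)} = 5 \left(0 - 4\right) = 5 \left(-4\right) = -20$)
$b{\left(E \right)} = - \frac{5}{3}$ ($b{\left(E \right)} = -1 + \frac{1}{9} \left(-6\right) = -1 - \frac{2}{3} = - \frac{5}{3}$)
$\sqrt{H{\left(4 \right)} \left(-111 + b{\left(-4 \right)}\right) - 7687} = \sqrt{- 20 \left(-111 - \frac{5}{3}\right) - 7687} = \sqrt{\left(-20\right) \left(- \frac{338}{3}\right) - 7687} = \sqrt{\frac{6760}{3} - 7687} = \sqrt{- \frac{16301}{3}} = \frac{i \sqrt{48903}}{3}$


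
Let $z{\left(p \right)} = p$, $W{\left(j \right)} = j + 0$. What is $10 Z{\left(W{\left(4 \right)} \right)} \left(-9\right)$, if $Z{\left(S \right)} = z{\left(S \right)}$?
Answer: $-360$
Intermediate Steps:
$W{\left(j \right)} = j$
$Z{\left(S \right)} = S$
$10 Z{\left(W{\left(4 \right)} \right)} \left(-9\right) = 10 \cdot 4 \left(-9\right) = 40 \left(-9\right) = -360$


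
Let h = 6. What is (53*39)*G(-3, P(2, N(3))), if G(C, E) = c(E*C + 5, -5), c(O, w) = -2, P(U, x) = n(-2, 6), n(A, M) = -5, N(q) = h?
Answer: -4134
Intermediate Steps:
N(q) = 6
P(U, x) = -5
G(C, E) = -2
(53*39)*G(-3, P(2, N(3))) = (53*39)*(-2) = 2067*(-2) = -4134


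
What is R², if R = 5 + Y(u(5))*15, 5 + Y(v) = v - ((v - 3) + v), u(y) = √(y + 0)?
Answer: 1750 + 750*√5 ≈ 3427.1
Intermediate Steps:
u(y) = √y
Y(v) = -2 - v (Y(v) = -5 + (v - ((v - 3) + v)) = -5 + (v - ((-3 + v) + v)) = -5 + (v - (-3 + 2*v)) = -5 + (v + (3 - 2*v)) = -5 + (3 - v) = -2 - v)
R = -25 - 15*√5 (R = 5 + (-2 - √5)*15 = 5 + (-30 - 15*√5) = -25 - 15*√5 ≈ -58.541)
R² = (-25 - 15*√5)²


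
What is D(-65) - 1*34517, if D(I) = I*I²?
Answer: -309142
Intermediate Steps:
D(I) = I³
D(-65) - 1*34517 = (-65)³ - 1*34517 = -274625 - 34517 = -309142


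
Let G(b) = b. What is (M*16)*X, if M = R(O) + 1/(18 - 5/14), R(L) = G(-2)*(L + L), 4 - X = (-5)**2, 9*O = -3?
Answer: -115360/247 ≈ -467.04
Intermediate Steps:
O = -1/3 (O = (1/9)*(-3) = -1/3 ≈ -0.33333)
X = -21 (X = 4 - 1*(-5)**2 = 4 - 1*25 = 4 - 25 = -21)
R(L) = -4*L (R(L) = -2*(L + L) = -4*L)
M = 1030/741 (M = -4*(-1/3) + 1/(18 - 5/14) = 4/3 + 1/(18 - 5*1/14) = 4/3 + 1/(18 - 5/14) = 4/3 + 1/(247/14) = 4/3 + 14/247 = 1030/741 ≈ 1.3900)
(M*16)*X = ((1030/741)*16)*(-21) = (16480/741)*(-21) = -115360/247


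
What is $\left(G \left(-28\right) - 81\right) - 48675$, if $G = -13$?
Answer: $-48392$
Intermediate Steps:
$\left(G \left(-28\right) - 81\right) - 48675 = \left(\left(-13\right) \left(-28\right) - 81\right) - 48675 = \left(364 - 81\right) - 48675 = 283 - 48675 = -48392$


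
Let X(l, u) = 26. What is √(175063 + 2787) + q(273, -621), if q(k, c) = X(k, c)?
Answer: 26 + 5*√7114 ≈ 447.72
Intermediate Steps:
q(k, c) = 26
√(175063 + 2787) + q(273, -621) = √(175063 + 2787) + 26 = √177850 + 26 = 5*√7114 + 26 = 26 + 5*√7114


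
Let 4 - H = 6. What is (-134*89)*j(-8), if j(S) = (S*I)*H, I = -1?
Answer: 190816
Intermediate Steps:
H = -2 (H = 4 - 1*6 = 4 - 6 = -2)
j(S) = 2*S (j(S) = (S*(-1))*(-2) = -S*(-2) = 2*S)
(-134*89)*j(-8) = (-134*89)*(2*(-8)) = -11926*(-16) = 190816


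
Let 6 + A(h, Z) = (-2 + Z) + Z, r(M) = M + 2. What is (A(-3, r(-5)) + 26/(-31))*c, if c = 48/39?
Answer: -7360/403 ≈ -18.263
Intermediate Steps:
r(M) = 2 + M
A(h, Z) = -8 + 2*Z (A(h, Z) = -6 + ((-2 + Z) + Z) = -6 + (-2 + 2*Z) = -8 + 2*Z)
c = 16/13 (c = 48*(1/39) = 16/13 ≈ 1.2308)
(A(-3, r(-5)) + 26/(-31))*c = ((-8 + 2*(2 - 5)) + 26/(-31))*(16/13) = ((-8 + 2*(-3)) + 26*(-1/31))*(16/13) = ((-8 - 6) - 26/31)*(16/13) = (-14 - 26/31)*(16/13) = -460/31*16/13 = -7360/403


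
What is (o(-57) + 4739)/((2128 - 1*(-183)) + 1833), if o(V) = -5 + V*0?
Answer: 2367/2072 ≈ 1.1424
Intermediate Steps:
o(V) = -5 (o(V) = -5 + 0 = -5)
(o(-57) + 4739)/((2128 - 1*(-183)) + 1833) = (-5 + 4739)/((2128 - 1*(-183)) + 1833) = 4734/((2128 + 183) + 1833) = 4734/(2311 + 1833) = 4734/4144 = 4734*(1/4144) = 2367/2072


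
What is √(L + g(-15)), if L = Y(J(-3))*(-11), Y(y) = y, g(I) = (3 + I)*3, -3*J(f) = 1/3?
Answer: I*√313/3 ≈ 5.8973*I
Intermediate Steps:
J(f) = -⅑ (J(f) = -⅓/3 = -⅓*⅓ = -⅑)
g(I) = 9 + 3*I
L = 11/9 (L = -⅑*(-11) = 11/9 ≈ 1.2222)
√(L + g(-15)) = √(11/9 + (9 + 3*(-15))) = √(11/9 + (9 - 45)) = √(11/9 - 36) = √(-313/9) = I*√313/3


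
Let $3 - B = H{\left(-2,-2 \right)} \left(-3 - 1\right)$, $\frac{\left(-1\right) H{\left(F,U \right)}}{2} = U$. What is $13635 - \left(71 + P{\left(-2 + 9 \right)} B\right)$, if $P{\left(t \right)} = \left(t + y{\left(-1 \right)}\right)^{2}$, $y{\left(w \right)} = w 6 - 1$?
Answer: $13564$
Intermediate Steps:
$y{\left(w \right)} = -1 + 6 w$ ($y{\left(w \right)} = 6 w - 1 = -1 + 6 w$)
$H{\left(F,U \right)} = - 2 U$
$B = 19$ ($B = 3 - \left(-2\right) \left(-2\right) \left(-3 - 1\right) = 3 - 4 \left(-4\right) = 3 - -16 = 3 + 16 = 19$)
$P{\left(t \right)} = \left(-7 + t\right)^{2}$ ($P{\left(t \right)} = \left(t + \left(-1 + 6 \left(-1\right)\right)\right)^{2} = \left(t - 7\right)^{2} = \left(-7 + t\right)^{2}$)
$13635 - \left(71 + P{\left(-2 + 9 \right)} B\right) = 13635 - \left(71 + \left(-7 + \left(-2 + 9\right)\right)^{2} \cdot 19\right) = 13635 - \left(71 + \left(-7 + 7\right)^{2} \cdot 19\right) = 13635 - \left(71 + 0^{2} \cdot 19\right) = 13635 - \left(71 + 0 \cdot 19\right) = 13635 - \left(71 + 0\right) = 13635 - 71 = 13564$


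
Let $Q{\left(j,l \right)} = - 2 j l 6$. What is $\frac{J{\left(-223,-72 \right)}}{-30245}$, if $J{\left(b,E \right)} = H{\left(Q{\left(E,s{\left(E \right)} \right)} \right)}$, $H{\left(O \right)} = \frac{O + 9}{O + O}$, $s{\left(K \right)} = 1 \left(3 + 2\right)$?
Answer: $- \frac{481}{29035200} \approx -1.6566 \cdot 10^{-5}$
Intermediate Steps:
$s{\left(K \right)} = 5$ ($s{\left(K \right)} = 1 \cdot 5 = 5$)
$Q{\left(j,l \right)} = - 12 j l$ ($Q{\left(j,l \right)} = - 2 j l 6 = - 12 j l$)
$H{\left(O \right)} = \frac{9 + O}{2 O}$
$J{\left(b,E \right)} = - \frac{9 - 60 E}{120 E}$ ($J{\left(b,E \right)} = \frac{9 - 12 E 5}{2 \left(\left(-12\right) E 5\right)} = \frac{9 - 60 E}{2 \left(- 60 E\right)} = \frac{- \frac{1}{60 E} \left(9 - 60 E\right)}{2} = - \frac{9 - 60 E}{120 E}$)
$\frac{J{\left(-223,-72 \right)}}{-30245} = \frac{\frac{1}{40} \frac{1}{-72} \left(-3 + 20 \left(-72\right)\right)}{-30245} = \frac{1}{40} \left(- \frac{1}{72}\right) \left(-3 - 1440\right) \left(- \frac{1}{30245}\right) = \frac{1}{40} \left(- \frac{1}{72}\right) \left(-1443\right) \left(- \frac{1}{30245}\right) = \frac{481}{960} \left(- \frac{1}{30245}\right) = - \frac{481}{29035200}$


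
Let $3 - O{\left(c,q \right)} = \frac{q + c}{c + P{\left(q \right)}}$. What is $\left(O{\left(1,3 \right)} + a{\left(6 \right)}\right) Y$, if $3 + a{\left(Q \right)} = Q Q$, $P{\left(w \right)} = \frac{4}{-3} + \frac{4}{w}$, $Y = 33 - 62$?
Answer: $-928$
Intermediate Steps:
$Y = -29$ ($Y = 33 - 62 = -29$)
$P{\left(w \right)} = - \frac{4}{3} + \frac{4}{w}$ ($P{\left(w \right)} = 4 \left(- \frac{1}{3}\right) + \frac{4}{w} = - \frac{4}{3} + \frac{4}{w}$)
$a{\left(Q \right)} = -3 + Q^{2}$ ($a{\left(Q \right)} = -3 + Q Q = -3 + Q^{2}$)
$O{\left(c,q \right)} = 3 - \frac{c + q}{- \frac{4}{3} + c + \frac{4}{q}}$ ($O{\left(c,q \right)} = 3 - \frac{q + c}{c - \left(\frac{4}{3} - \frac{4}{q}\right)} = 3 - \frac{c + q}{- \frac{4}{3} + c + \frac{4}{q}}$)
$\left(O{\left(1,3 \right)} + a{\left(6 \right)}\right) Y = \left(\frac{3 \left(12 - 12 - 3 \left(3 - 2\right)\right)}{12 + 3 \left(-4 + 3 \cdot 1\right)} - \left(3 - 6^{2}\right)\right) \left(-29\right) = \left(\frac{3 \left(12 - 12 - 3 \left(3 - 2\right)\right)}{12 + 3 \left(-4 + 3\right)} + \left(-3 + 36\right)\right) \left(-29\right) = \left(\frac{3 \left(12 - 12 - 3 \cdot 1\right)}{12 + 3 \left(-1\right)} + 33\right) \left(-29\right) = \left(\frac{3 \left(12 - 12 - 3\right)}{12 - 3} + 33\right) \left(-29\right) = \left(3 \cdot \frac{1}{9} \left(-3\right) + 33\right) \left(-29\right) = \left(-1 + 33\right) \left(-29\right) = 32 \left(-29\right) = -928$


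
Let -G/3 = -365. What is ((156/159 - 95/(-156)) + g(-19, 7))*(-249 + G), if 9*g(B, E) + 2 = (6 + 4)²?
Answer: 14547863/1378 ≈ 10557.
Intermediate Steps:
g(B, E) = 98/9 (g(B, E) = -2/9 + (6 + 4)²/9 = -2/9 + (⅑)*10² = -2/9 + (⅑)*100 = -2/9 + 100/9 = 98/9)
G = 1095 (G = -3*(-365) = 1095)
((156/159 - 95/(-156)) + g(-19, 7))*(-249 + G) = ((156/159 - 95/(-156)) + 98/9)*(-249 + 1095) = ((156*(1/159) - 95*(-1/156)) + 98/9)*846 = ((52/53 + 95/156) + 98/9)*846 = (13147/8268 + 98/9)*846 = (309529/24804)*846 = 14547863/1378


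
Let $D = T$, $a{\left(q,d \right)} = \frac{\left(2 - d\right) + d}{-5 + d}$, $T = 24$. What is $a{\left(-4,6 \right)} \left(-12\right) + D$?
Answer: $0$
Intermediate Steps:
$a{\left(q,d \right)} = \frac{2}{-5 + d}$
$D = 24$
$a{\left(-4,6 \right)} \left(-12\right) + D = \frac{2}{-5 + 6} \left(-12\right) + 24 = \frac{2}{1} \left(-12\right) + 24 = 2 \cdot 1 \left(-12\right) + 24 = 2 \left(-12\right) + 24 = -24 + 24 = 0$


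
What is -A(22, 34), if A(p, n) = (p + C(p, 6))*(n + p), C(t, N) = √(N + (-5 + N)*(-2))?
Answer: -1344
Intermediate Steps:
C(t, N) = √(10 - N) (C(t, N) = √(N + (10 - 2*N)) = √(10 - N))
A(p, n) = (2 + p)*(n + p) (A(p, n) = (p + √(10 - 1*6))*(n + p) = (p + √(10 - 6))*(n + p) = (p + √4)*(n + p) = (p + 2)*(n + p) = (2 + p)*(n + p))
-A(22, 34) = -(22² + 2*34 + 2*22 + 34*22) = -(484 + 68 + 44 + 748) = -1*1344 = -1344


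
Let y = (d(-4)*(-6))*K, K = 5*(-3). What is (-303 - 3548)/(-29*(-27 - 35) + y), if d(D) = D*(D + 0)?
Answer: -3851/3238 ≈ -1.1893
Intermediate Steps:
d(D) = D² (d(D) = D*D = D²)
K = -15
y = 1440 (y = ((-4)²*(-6))*(-15) = (16*(-6))*(-15) = -96*(-15) = 1440)
(-303 - 3548)/(-29*(-27 - 35) + y) = (-303 - 3548)/(-29*(-27 - 35) + 1440) = -3851/(-29*(-62) + 1440) = -3851/(1798 + 1440) = -3851/3238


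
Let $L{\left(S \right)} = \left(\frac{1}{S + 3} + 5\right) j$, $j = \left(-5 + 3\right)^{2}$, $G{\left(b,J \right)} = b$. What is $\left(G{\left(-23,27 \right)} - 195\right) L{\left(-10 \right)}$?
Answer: $- \frac{29648}{7} \approx -4235.4$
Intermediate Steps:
$j = 4$ ($j = \left(-2\right)^{2} = 4$)
$L{\left(S \right)} = 20 + \frac{4}{3 + S}$ ($L{\left(S \right)} = \left(\frac{1}{S + 3} + 5\right) 4 = \left(\frac{1}{3 + S} + 5\right) 4 = \left(5 + \frac{1}{3 + S}\right) 4 = 20 + \frac{4}{3 + S}$)
$\left(G{\left(-23,27 \right)} - 195\right) L{\left(-10 \right)} = \left(-23 - 195\right) \frac{4 \left(16 + 5 \left(-10\right)\right)}{3 - 10} = \left(-23 - 195\right) \frac{4 \left(16 - 50\right)}{-7} = - 218 \cdot 4 \left(- \frac{1}{7}\right) \left(-34\right) = \left(-218\right) \frac{136}{7} = - \frac{29648}{7}$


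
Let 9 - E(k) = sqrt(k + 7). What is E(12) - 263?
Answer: -254 - sqrt(19) ≈ -258.36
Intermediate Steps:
E(k) = 9 - sqrt(7 + k) (E(k) = 9 - sqrt(k + 7) = 9 - sqrt(7 + k))
E(12) - 263 = (9 - sqrt(7 + 12)) - 263 = (9 - sqrt(19)) - 263 = -254 - sqrt(19)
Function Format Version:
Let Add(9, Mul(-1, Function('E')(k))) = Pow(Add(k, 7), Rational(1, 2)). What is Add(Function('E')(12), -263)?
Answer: Add(-254, Mul(-1, Pow(19, Rational(1, 2)))) ≈ -258.36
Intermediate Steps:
Function('E')(k) = Add(9, Mul(-1, Pow(Add(7, k), Rational(1, 2)))) (Function('E')(k) = Add(9, Mul(-1, Pow(Add(k, 7), Rational(1, 2)))) = Add(9, Mul(-1, Pow(Add(7, k), Rational(1, 2)))))
Add(Function('E')(12), -263) = Add(Add(9, Mul(-1, Pow(Add(7, 12), Rational(1, 2)))), -263) = Add(Add(9, Mul(-1, Pow(19, Rational(1, 2)))), -263) = Add(-254, Mul(-1, Pow(19, Rational(1, 2))))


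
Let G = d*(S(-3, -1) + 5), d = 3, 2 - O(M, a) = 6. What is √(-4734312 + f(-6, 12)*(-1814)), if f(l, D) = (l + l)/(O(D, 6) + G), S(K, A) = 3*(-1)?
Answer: 2*I*√1180857 ≈ 2173.3*I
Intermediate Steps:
O(M, a) = -4 (O(M, a) = 2 - 1*6 = 2 - 6 = -4)
S(K, A) = -3
G = 6 (G = 3*(-3 + 5) = 3*2 = 6)
f(l, D) = l (f(l, D) = (l + l)/(-4 + 6) = (2*l)/2 = (2*l)*(½) = l)
√(-4734312 + f(-6, 12)*(-1814)) = √(-4734312 - 6*(-1814)) = √(-4734312 + 10884) = √(-4723428) = 2*I*√1180857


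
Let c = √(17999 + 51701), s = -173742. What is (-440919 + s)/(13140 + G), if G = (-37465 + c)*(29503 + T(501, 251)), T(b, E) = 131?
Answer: 7582353398743/13694862323909730 + 1011936893*√697/6847431161954865 ≈ 0.00055757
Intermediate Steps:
c = 10*√697 (c = √69700 = 10*√697 ≈ 264.01)
G = -1110237810 + 296340*√697 (G = (-37465 + 10*√697)*(29503 + 131) = (-37465 + 10*√697)*29634 = -1110237810 + 296340*√697 ≈ -1.1024e+9)
(-440919 + s)/(13140 + G) = (-440919 - 173742)/(13140 + (-1110237810 + 296340*√697)) = -614661/(-1110224670 + 296340*√697)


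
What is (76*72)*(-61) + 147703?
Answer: -186089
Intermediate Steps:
(76*72)*(-61) + 147703 = 5472*(-61) + 147703 = -333792 + 147703 = -186089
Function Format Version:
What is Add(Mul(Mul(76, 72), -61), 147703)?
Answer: -186089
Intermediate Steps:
Add(Mul(Mul(76, 72), -61), 147703) = Add(Mul(5472, -61), 147703) = Add(-333792, 147703) = -186089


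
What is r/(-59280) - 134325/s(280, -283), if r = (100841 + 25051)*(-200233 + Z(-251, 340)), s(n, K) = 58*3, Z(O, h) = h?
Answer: 4669588629/11020 ≈ 4.2374e+5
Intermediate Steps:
s(n, K) = 174
r = -25164929556 (r = (100841 + 25051)*(-200233 + 340) = 125892*(-199893) = -25164929556)
r/(-59280) - 134325/s(280, -283) = -25164929556/(-59280) - 134325/174 = -25164929556*(-1/59280) - 134325*1/174 = 161313651/380 - 44775/58 = 4669588629/11020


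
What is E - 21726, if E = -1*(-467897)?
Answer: 446171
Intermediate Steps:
E = 467897
E - 21726 = 467897 - 21726 = 446171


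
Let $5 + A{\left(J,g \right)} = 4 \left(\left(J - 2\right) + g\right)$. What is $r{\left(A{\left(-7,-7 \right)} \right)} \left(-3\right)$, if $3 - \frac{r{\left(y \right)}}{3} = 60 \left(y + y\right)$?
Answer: $-74547$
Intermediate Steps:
$A{\left(J,g \right)} = -13 + 4 J + 4 g$ ($A{\left(J,g \right)} = -5 + 4 \left(\left(J - 2\right) + g\right) = -5 + 4 \left(\left(-2 + J\right) + g\right) = -5 + 4 \left(-2 + J + g\right) = -5 + \left(-8 + 4 J + 4 g\right) = -13 + 4 J + 4 g$)
$r{\left(y \right)} = 9 - 360 y$ ($r{\left(y \right)} = 9 - 3 \cdot 60 \left(y + y\right) = 9 - 3 \cdot 60 \cdot 2 y = 9 - 3 \cdot 120 y = 9 - 360 y$)
$r{\left(A{\left(-7,-7 \right)} \right)} \left(-3\right) = \left(9 - 360 \left(-13 + 4 \left(-7\right) + 4 \left(-7\right)\right)\right) \left(-3\right) = \left(9 - 360 \left(-13 - 28 - 28\right)\right) \left(-3\right) = \left(9 - -24840\right) \left(-3\right) = \left(9 + 24840\right) \left(-3\right) = 24849 \left(-3\right) = -74547$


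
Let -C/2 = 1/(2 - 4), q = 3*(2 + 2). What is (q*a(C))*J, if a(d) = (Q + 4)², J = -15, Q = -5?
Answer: -180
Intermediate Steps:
q = 12 (q = 3*4 = 12)
C = 1 (C = -2/(2 - 4) = -2/(-2) = -2*(-½) = 1)
a(d) = 1 (a(d) = (-5 + 4)² = (-1)² = 1)
(q*a(C))*J = (12*1)*(-15) = 12*(-15) = -180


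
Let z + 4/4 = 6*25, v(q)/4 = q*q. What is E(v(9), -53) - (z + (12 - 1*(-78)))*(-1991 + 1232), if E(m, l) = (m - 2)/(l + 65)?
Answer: 1088567/6 ≈ 1.8143e+5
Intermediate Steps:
v(q) = 4*q² (v(q) = 4*(q*q) = 4*q²)
E(m, l) = (-2 + m)/(65 + l)
z = 149 (z = -1 + 6*25 = -1 + 150 = 149)
E(v(9), -53) - (z + (12 - 1*(-78)))*(-1991 + 1232) = (-2 + 4*9²)/(65 - 53) - (149 + (12 - 1*(-78)))*(-1991 + 1232) = (-2 + 4*81)/12 - (149 + (12 + 78))*(-759) = (-2 + 324)/12 - (149 + 90)*(-759) = (1/12)*322 - 239*(-759) = 161/6 - 1*(-181401) = 161/6 + 181401 = 1088567/6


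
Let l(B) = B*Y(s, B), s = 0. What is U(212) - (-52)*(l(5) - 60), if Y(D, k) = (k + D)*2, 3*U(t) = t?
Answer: -1348/3 ≈ -449.33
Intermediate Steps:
U(t) = t/3
Y(D, k) = 2*D + 2*k (Y(D, k) = (D + k)*2 = 2*D + 2*k)
l(B) = 2*B**2 (l(B) = B*(2*0 + 2*B) = B*(0 + 2*B) = B*(2*B) = 2*B**2)
U(212) - (-52)*(l(5) - 60) = (1/3)*212 - (-52)*(2*5**2 - 60) = 212/3 - (-52)*(2*25 - 60) = 212/3 - (-52)*(50 - 60) = 212/3 - (-52)*(-10) = 212/3 - 1*520 = 212/3 - 520 = -1348/3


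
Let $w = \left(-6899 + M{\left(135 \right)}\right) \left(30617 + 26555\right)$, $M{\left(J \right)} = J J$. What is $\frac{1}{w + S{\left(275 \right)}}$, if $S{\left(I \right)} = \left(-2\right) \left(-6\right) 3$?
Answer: $\frac{1}{647530108} \approx 1.5443 \cdot 10^{-9}$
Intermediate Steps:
$M{\left(J \right)} = J^{2}$
$S{\left(I \right)} = 36$ ($S{\left(I \right)} = 12 \cdot 3 = 36$)
$w = 647530072$ ($w = \left(-6899 + 135^{2}\right) \left(30617 + 26555\right) = \left(-6899 + 18225\right) 57172 = 11326 \cdot 57172 = 647530072$)
$\frac{1}{w + S{\left(275 \right)}} = \frac{1}{647530072 + 36} = \frac{1}{647530108}$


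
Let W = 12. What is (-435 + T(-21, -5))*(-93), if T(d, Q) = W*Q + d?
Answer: 47988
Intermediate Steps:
T(d, Q) = d + 12*Q (T(d, Q) = 12*Q + d = d + 12*Q)
(-435 + T(-21, -5))*(-93) = (-435 + (-21 + 12*(-5)))*(-93) = (-435 + (-21 - 60))*(-93) = (-435 - 81)*(-93) = -516*(-93) = 47988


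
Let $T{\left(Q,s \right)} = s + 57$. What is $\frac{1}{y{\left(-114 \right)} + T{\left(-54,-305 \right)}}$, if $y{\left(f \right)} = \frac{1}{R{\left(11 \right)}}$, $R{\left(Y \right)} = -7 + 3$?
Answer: $- \frac{4}{993} \approx -0.0040282$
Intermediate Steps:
$R{\left(Y \right)} = -4$
$T{\left(Q,s \right)} = 57 + s$
$y{\left(f \right)} = - \frac{1}{4}$ ($y{\left(f \right)} = \frac{1}{-4} = - \frac{1}{4}$)
$\frac{1}{y{\left(-114 \right)} + T{\left(-54,-305 \right)}} = \frac{1}{- \frac{1}{4} + \left(57 - 305\right)} = \frac{1}{- \frac{1}{4} - 248} = \frac{1}{- \frac{993}{4}} = - \frac{4}{993}$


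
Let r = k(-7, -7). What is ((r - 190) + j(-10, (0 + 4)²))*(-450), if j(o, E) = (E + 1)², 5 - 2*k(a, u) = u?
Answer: -47250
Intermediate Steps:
k(a, u) = 5/2 - u/2
r = 6 (r = 5/2 - ½*(-7) = 5/2 + 7/2 = 6)
j(o, E) = (1 + E)²
((r - 190) + j(-10, (0 + 4)²))*(-450) = ((6 - 190) + (1 + (0 + 4)²)²)*(-450) = (-184 + (1 + 4²)²)*(-450) = (-184 + (1 + 16)²)*(-450) = (-184 + 17²)*(-450) = (-184 + 289)*(-450) = 105*(-450) = -47250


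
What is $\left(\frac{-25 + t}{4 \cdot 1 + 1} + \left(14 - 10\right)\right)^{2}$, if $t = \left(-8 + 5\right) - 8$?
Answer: $\frac{256}{25} \approx 10.24$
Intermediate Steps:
$t = -11$ ($t = -3 - 8 = -11$)
$\left(\frac{-25 + t}{4 \cdot 1 + 1} + \left(14 - 10\right)\right)^{2} = \left(\frac{-25 - 11}{4 \cdot 1 + 1} + \left(14 - 10\right)\right)^{2} = \left(- \frac{36}{4 + 1} + 4\right)^{2} = \left(- \frac{36}{5} + 4\right)^{2} = \left(- \frac{16}{5}\right)^{2} = \frac{256}{25}$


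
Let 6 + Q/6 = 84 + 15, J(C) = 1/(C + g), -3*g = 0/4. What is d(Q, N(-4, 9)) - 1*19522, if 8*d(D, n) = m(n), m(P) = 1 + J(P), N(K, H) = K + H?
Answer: -390437/20 ≈ -19522.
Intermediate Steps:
g = 0 (g = -0/4 = -⅓*0 = 0)
J(C) = 1/C (J(C) = 1/(C + 0) = 1/C)
N(K, H) = H + K
Q = 558 (Q = -36 + 6*(84 + 15) = -36 + 6*99 = -36 + 594 = 558)
m(P) = 1 + 1/P
d(D, n) = (1 + n)/(8*n) (d(D, n) = ((1 + n)/n)/8 = (1 + n)/(8*n))
d(Q, N(-4, 9)) - 1*19522 = (1 + (9 - 4))/(8*(9 - 4)) - 1*19522 = (⅛)*(1 + 5)/5 - 19522 = (⅛)*(⅕)*6 - 19522 = 3/20 - 19522 = -390437/20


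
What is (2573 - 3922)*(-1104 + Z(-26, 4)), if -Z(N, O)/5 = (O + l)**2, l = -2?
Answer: 1516276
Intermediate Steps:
Z(N, O) = -5*(-2 + O)**2 (Z(N, O) = -5*(O - 2)**2 = -5*(-2 + O)**2)
(2573 - 3922)*(-1104 + Z(-26, 4)) = (2573 - 3922)*(-1104 - 5*(-2 + 4)**2) = -1349*(-1104 - 5*2**2) = -1349*(-1104 - 5*4) = -1349*(-1104 - 20) = -1349*(-1124) = 1516276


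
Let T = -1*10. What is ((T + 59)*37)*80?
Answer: 145040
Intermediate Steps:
T = -10
((T + 59)*37)*80 = ((-10 + 59)*37)*80 = (49*37)*80 = 1813*80 = 145040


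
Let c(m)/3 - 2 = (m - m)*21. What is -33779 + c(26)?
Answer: -33773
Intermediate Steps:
c(m) = 6 (c(m) = 6 + 3*((m - m)*21) = 6 + 3*(0*21) = 6 + 3*0 = 6 + 0 = 6)
-33779 + c(26) = -33779 + 6 = -33773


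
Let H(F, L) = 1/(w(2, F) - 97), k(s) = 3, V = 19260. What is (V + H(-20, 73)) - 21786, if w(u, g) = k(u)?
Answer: -237445/94 ≈ -2526.0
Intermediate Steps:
w(u, g) = 3
H(F, L) = -1/94 (H(F, L) = 1/(3 - 97) = 1/(-94) = -1/94)
(V + H(-20, 73)) - 21786 = (19260 - 1/94) - 21786 = 1810439/94 - 21786 = -237445/94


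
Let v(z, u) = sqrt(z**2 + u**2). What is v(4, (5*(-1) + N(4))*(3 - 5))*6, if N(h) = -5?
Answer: 24*sqrt(26) ≈ 122.38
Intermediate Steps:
v(z, u) = sqrt(u**2 + z**2)
v(4, (5*(-1) + N(4))*(3 - 5))*6 = sqrt(((5*(-1) - 5)*(3 - 5))**2 + 4**2)*6 = sqrt(((-5 - 5)*(-2))**2 + 16)*6 = sqrt((-10*(-2))**2 + 16)*6 = sqrt(20**2 + 16)*6 = sqrt(400 + 16)*6 = sqrt(416)*6 = (4*sqrt(26))*6 = 24*sqrt(26)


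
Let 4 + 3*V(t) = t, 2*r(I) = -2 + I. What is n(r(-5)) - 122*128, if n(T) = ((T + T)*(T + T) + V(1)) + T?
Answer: -31143/2 ≈ -15572.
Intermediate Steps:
r(I) = -1 + I/2 (r(I) = (-2 + I)/2 = -1 + I/2)
V(t) = -4/3 + t/3
n(T) = -1 + T + 4*T² (n(T) = ((T + T)*(T + T) + (-4/3 + (⅓)*1)) + T = ((2*T)*(2*T) + (-4/3 + ⅓)) + T = (4*T² - 1) + T = (-1 + 4*T²) + T = -1 + T + 4*T²)
n(r(-5)) - 122*128 = (-1 + (-1 + (½)*(-5)) + 4*(-1 + (½)*(-5))²) - 122*128 = (-1 + (-1 - 5/2) + 4*(-1 - 5/2)²) - 15616 = (-1 - 7/2 + 4*(-7/2)²) - 15616 = (-1 - 7/2 + 4*(49/4)) - 15616 = (-1 - 7/2 + 49) - 15616 = 89/2 - 15616 = -31143/2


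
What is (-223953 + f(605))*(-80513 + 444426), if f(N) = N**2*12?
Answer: 1516915661811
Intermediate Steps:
f(N) = 12*N**2
(-223953 + f(605))*(-80513 + 444426) = (-223953 + 12*605**2)*(-80513 + 444426) = (-223953 + 12*366025)*363913 = (-223953 + 4392300)*363913 = 4168347*363913 = 1516915661811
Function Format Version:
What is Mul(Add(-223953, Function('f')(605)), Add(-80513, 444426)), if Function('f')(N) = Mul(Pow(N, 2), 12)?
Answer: 1516915661811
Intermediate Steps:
Function('f')(N) = Mul(12, Pow(N, 2))
Mul(Add(-223953, Function('f')(605)), Add(-80513, 444426)) = Mul(Add(-223953, Mul(12, Pow(605, 2))), Add(-80513, 444426)) = Mul(Add(-223953, Mul(12, 366025)), 363913) = Mul(Add(-223953, 4392300), 363913) = Mul(4168347, 363913) = 1516915661811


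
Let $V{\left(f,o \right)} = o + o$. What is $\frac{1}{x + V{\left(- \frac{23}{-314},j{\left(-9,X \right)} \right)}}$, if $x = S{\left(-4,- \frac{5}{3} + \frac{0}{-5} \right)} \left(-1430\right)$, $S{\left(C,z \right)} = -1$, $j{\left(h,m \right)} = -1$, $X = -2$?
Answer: $\frac{1}{1428} \approx 0.00070028$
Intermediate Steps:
$V{\left(f,o \right)} = 2 o$
$x = 1430$ ($x = \left(-1\right) \left(-1430\right) = 1430$)
$\frac{1}{x + V{\left(- \frac{23}{-314},j{\left(-9,X \right)} \right)}} = \frac{1}{1430 + 2 \left(-1\right)} = \frac{1}{1430 - 2} = \frac{1}{1428}$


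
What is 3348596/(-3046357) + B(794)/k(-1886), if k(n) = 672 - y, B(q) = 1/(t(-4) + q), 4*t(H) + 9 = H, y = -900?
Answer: -4162499348807/3786801486063 ≈ -1.0992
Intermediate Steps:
t(H) = -9/4 + H/4
B(q) = 1/(-13/4 + q) (B(q) = 1/((-9/4 + (1/4)*(-4)) + q) = 1/((-9/4 - 1) + q) = 1/(-13/4 + q))
k(n) = 1572 (k(n) = 672 - 1*(-900) = 672 + 900 = 1572)
3348596/(-3046357) + B(794)/k(-1886) = 3348596/(-3046357) + (4/(-13 + 4*794))/1572 = 3348596*(-1/3046357) + (4/(-13 + 3176))*(1/1572) = -3348596/3046357 + (4/3163)*(1/1572) = -3348596/3046357 + 1/1243059 = -4162499348807/3786801486063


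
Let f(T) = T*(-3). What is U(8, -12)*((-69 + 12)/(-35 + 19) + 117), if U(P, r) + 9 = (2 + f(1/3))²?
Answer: -1929/2 ≈ -964.50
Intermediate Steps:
f(T) = -3*T
U(P, r) = -8 (U(P, r) = -9 + (2 - 3/3)² = -9 + (2 - 3*⅓)² = -9 + (2 - 1)² = -9 + 1² = -9 + 1 = -8)
U(8, -12)*((-69 + 12)/(-35 + 19) + 117) = -8*((-69 + 12)/(-35 + 19) + 117) = -8*(-57/(-16) + 117) = -8*(-57*(-1/16) + 117) = -8*(57/16 + 117) = -8*1929/16 = -1929/2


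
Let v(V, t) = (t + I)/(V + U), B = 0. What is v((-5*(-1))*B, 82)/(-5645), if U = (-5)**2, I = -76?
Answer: -6/141125 ≈ -4.2516e-5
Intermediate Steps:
U = 25
v(V, t) = (-76 + t)/(25 + V) (v(V, t) = (t - 76)/(V + 25) = (-76 + t)/(25 + V))
v((-5*(-1))*B, 82)/(-5645) = ((-76 + 82)/(25 - 5*(-1)*0))/(-5645) = (6/(25 + 5*0))*(-1/5645) = (6/(25 + 0))*(-1/5645) = (6/25)*(-1/5645) = -6/141125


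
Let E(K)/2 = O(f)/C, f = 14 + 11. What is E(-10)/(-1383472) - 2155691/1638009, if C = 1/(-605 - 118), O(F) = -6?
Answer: -749137376309/566534896812 ≈ -1.3223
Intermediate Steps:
f = 25
C = -1/723 (C = 1/(-723) = -1/723 ≈ -0.0013831)
E(K) = 8676 (E(K) = 2*(-6/(-1/723)) = 2*(-6*(-723)) = 2*4338 = 8676)
E(-10)/(-1383472) - 2155691/1638009 = 8676/(-1383472) - 2155691/1638009 = 8676*(-1/1383472) - 2155691*1/1638009 = -2169/345868 - 2155691/1638009 = -749137376309/566534896812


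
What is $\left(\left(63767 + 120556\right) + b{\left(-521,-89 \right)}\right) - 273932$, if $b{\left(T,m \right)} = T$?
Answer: $-90130$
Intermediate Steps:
$\left(\left(63767 + 120556\right) + b{\left(-521,-89 \right)}\right) - 273932 = \left(\left(63767 + 120556\right) - 521\right) - 273932 = \left(184323 - 521\right) - 273932 = 183802 - 273932 = -90130$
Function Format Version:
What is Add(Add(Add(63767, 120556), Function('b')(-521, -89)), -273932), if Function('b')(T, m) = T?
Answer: -90130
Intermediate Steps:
Add(Add(Add(63767, 120556), Function('b')(-521, -89)), -273932) = Add(Add(Add(63767, 120556), -521), -273932) = Add(Add(184323, -521), -273932) = Add(183802, -273932) = -90130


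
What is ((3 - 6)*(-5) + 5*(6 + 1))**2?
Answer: 2500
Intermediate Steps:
((3 - 6)*(-5) + 5*(6 + 1))**2 = (-3*(-5) + 5*7)**2 = (15 + 35)**2 = 50**2 = 2500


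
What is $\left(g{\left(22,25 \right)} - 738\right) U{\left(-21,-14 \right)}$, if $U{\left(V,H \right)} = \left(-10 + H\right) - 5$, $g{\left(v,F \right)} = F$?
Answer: $20677$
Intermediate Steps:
$U{\left(V,H \right)} = -15 + H$
$\left(g{\left(22,25 \right)} - 738\right) U{\left(-21,-14 \right)} = \left(25 - 738\right) \left(-15 - 14\right) = \left(-713\right) \left(-29\right) = 20677$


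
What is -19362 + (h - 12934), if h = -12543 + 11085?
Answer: -33754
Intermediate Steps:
h = -1458
-19362 + (h - 12934) = -19362 + (-1458 - 12934) = -19362 - 14392 = -33754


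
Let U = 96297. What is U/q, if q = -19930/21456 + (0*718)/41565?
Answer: -1033074216/9965 ≈ -1.0367e+5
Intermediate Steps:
q = -9965/10728 (q = -19930*1/21456 + 0*(1/41565) = -9965/10728 + 0 = -9965/10728 ≈ -0.92888)
U/q = 96297/(-9965/10728) = 96297*(-10728/9965) = -1033074216/9965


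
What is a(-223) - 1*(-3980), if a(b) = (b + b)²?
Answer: 202896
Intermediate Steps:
a(b) = 4*b² (a(b) = (2*b)² = 4*b²)
a(-223) - 1*(-3980) = 4*(-223)² - 1*(-3980) = 4*49729 + 3980 = 198916 + 3980 = 202896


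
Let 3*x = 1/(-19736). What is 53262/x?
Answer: -3153536496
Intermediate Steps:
x = -1/59208 (x = (⅓)/(-19736) = (⅓)*(-1/19736) = -1/59208 ≈ -1.6890e-5)
53262/x = 53262/(-1/59208) = 53262*(-59208) = -3153536496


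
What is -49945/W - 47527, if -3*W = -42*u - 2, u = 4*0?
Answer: -244889/2 ≈ -1.2244e+5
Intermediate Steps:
u = 0
W = ⅔ (W = -(-42*0 - 2)/3 = -(0 - 2)/3 = -⅓*(-2) = ⅔ ≈ 0.66667)
-49945/W - 47527 = -49945/⅔ - 47527 = -49945*3/2 - 47527 = -149835/2 - 47527 = -244889/2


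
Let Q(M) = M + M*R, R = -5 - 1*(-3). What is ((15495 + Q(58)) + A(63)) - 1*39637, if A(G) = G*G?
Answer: -20231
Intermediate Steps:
R = -2 (R = -5 + 3 = -2)
A(G) = G²
Q(M) = -M (Q(M) = M + M*(-2) = M - 2*M = -M)
((15495 + Q(58)) + A(63)) - 1*39637 = ((15495 - 1*58) + 63²) - 1*39637 = ((15495 - 58) + 3969) - 39637 = (15437 + 3969) - 39637 = 19406 - 39637 = -20231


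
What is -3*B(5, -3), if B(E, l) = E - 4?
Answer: -3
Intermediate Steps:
B(E, l) = -4 + E
-3*B(5, -3) = -3*(-4 + 5) = -3*1 = -3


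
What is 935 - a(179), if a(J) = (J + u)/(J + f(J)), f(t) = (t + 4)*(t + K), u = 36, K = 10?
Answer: 32505995/34766 ≈ 934.99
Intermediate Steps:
f(t) = (4 + t)*(10 + t) (f(t) = (t + 4)*(t + 10) = (4 + t)*(10 + t))
a(J) = (36 + J)/(40 + J² + 15*J) (a(J) = (J + 36)/(J + (40 + J² + 14*J)) = (36 + J)/(40 + J² + 15*J))
935 - a(179) = 935 - (36 + 179)/(40 + 179² + 15*179) = 935 - 215/(40 + 32041 + 2685) = 935 - 215/34766 = 32505995/34766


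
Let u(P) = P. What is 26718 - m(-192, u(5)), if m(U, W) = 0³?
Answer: 26718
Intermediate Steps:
m(U, W) = 0
26718 - m(-192, u(5)) = 26718 - 1*0 = 26718 + 0 = 26718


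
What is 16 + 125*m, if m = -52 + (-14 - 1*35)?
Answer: -12609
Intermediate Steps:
m = -101 (m = -52 + (-14 - 35) = -52 - 49 = -101)
16 + 125*m = 16 + 125*(-101) = 16 - 12625 = -12609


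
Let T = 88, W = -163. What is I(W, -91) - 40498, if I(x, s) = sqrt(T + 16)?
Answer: -40498 + 2*sqrt(26) ≈ -40488.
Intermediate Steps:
I(x, s) = 2*sqrt(26) (I(x, s) = sqrt(88 + 16) = sqrt(104) = 2*sqrt(26))
I(W, -91) - 40498 = 2*sqrt(26) - 40498 = -40498 + 2*sqrt(26)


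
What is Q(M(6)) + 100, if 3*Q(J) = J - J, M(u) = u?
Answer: 100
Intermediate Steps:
Q(J) = 0 (Q(J) = (J - J)/3 = (⅓)*0 = 0)
Q(M(6)) + 100 = 0 + 100 = 100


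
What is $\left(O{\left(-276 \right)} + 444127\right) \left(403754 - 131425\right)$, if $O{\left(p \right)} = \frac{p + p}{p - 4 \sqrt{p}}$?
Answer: $\frac{8829289891561}{73} - \frac{1089316 i \sqrt{69}}{73} \approx 1.2095 \cdot 10^{11} - 1.2395 \cdot 10^{5} i$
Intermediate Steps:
$O{\left(p \right)} = \frac{2 p}{p - 4 \sqrt{p}}$
$\left(O{\left(-276 \right)} + 444127\right) \left(403754 - 131425\right) = \left(2 \left(-276\right) \frac{1}{-276 - 4 \sqrt{-276}} + 444127\right) \left(403754 - 131425\right) = \left(2 \left(-276\right) \frac{1}{-276 - 4 \cdot 2 i \sqrt{69}} + 444127\right) \left(403754 + \left(-171539 + 40114\right)\right) = \left(2 \left(-276\right) \frac{1}{-276 - 8 i \sqrt{69}} + 444127\right) \left(403754 - 131425\right) = \left(- \frac{552}{-276 - 8 i \sqrt{69}} + 444127\right) 272329 = \left(444127 - \frac{552}{-276 - 8 i \sqrt{69}}\right) 272329 = 120948661783 - \frac{150325608}{-276 - 8 i \sqrt{69}}$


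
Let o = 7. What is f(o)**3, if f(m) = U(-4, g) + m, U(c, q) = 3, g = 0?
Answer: 1000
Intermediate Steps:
f(m) = 3 + m
f(o)**3 = (3 + 7)**3 = 10**3 = 1000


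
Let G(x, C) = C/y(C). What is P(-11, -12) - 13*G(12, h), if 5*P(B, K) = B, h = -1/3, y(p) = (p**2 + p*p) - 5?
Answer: -668/215 ≈ -3.1070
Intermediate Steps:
y(p) = -5 + 2*p**2 (y(p) = (p**2 + p**2) - 5 = 2*p**2 - 5 = -5 + 2*p**2)
h = -1/3 (h = -1*1/3 = -1/3 ≈ -0.33333)
G(x, C) = C/(-5 + 2*C**2)
P(B, K) = B/5
P(-11, -12) - 13*G(12, h) = (1/5)*(-11) - (-13)/(3*(-5 + 2*(-1/3)**2)) = -11/5 - (-13)/(3*(-5 + 2*(1/9))) = -11/5 - (-13)/(3*(-5 + 2/9)) = -11/5 - (-13)/(3*(-43/9)) = -11/5 - (-13)*(-9)/(3*43) = -11/5 - 13*3/43 = -11/5 - 39/43 = -668/215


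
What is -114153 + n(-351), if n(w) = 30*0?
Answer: -114153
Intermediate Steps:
n(w) = 0
-114153 + n(-351) = -114153 + 0 = -114153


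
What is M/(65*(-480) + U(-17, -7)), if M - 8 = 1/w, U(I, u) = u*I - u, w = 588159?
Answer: -4705273/18276452766 ≈ -0.00025745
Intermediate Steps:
U(I, u) = -u + I*u (U(I, u) = I*u - u = -u + I*u)
M = 4705273/588159 (M = 8 + 1/588159 = 4705273/588159 ≈ 8.0000)
M/(65*(-480) + U(-17, -7)) = 4705273/(588159*(65*(-480) - 7*(-1 - 17))) = 4705273/(588159*(-31200 - 7*(-18))) = 4705273/(588159*(-31200 + 126)) = (4705273/588159)/(-31074) = (4705273/588159)*(-1/31074) = -4705273/18276452766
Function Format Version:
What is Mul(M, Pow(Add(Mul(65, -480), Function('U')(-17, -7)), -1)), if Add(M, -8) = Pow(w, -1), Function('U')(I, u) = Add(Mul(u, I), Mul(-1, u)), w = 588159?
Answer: Rational(-4705273, 18276452766) ≈ -0.00025745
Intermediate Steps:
Function('U')(I, u) = Add(Mul(-1, u), Mul(I, u)) (Function('U')(I, u) = Add(Mul(I, u), Mul(-1, u)) = Add(Mul(-1, u), Mul(I, u)))
M = Rational(4705273, 588159) (M = Add(8, Pow(588159, -1)) = Add(8, Rational(1, 588159)) = Rational(4705273, 588159) ≈ 8.0000)
Mul(M, Pow(Add(Mul(65, -480), Function('U')(-17, -7)), -1)) = Mul(Rational(4705273, 588159), Pow(Add(Mul(65, -480), Mul(-7, Add(-1, -17))), -1)) = Mul(Rational(4705273, 588159), Pow(Add(-31200, Mul(-7, -18)), -1)) = Mul(Rational(4705273, 588159), Pow(Add(-31200, 126), -1)) = Mul(Rational(4705273, 588159), Pow(-31074, -1)) = Mul(Rational(4705273, 588159), Rational(-1, 31074)) = Rational(-4705273, 18276452766)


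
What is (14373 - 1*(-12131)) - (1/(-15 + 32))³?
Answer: 130214151/4913 ≈ 26504.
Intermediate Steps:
(14373 - 1*(-12131)) - (1/(-15 + 32))³ = (14373 + 12131) - (1/17)³ = 26504 - (1/17)³ = 26504 - 1*1/4913 = 26504 - 1/4913 = 130214151/4913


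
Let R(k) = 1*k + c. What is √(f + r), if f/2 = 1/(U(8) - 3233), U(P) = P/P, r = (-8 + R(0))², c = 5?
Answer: √1468843/404 ≈ 2.9999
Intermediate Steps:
R(k) = 5 + k (R(k) = 1*k + 5 = k + 5 = 5 + k)
r = 9 (r = (-8 + (5 + 0))² = (-8 + 5)² = (-3)² = 9)
U(P) = 1
f = -1/1616 (f = 2/(1 - 3233) = 2/(-3232) = 2*(-1/3232) = -1/1616 ≈ -0.00061881)
√(f + r) = √(-1/1616 + 9) = √(14543/1616) = √1468843/404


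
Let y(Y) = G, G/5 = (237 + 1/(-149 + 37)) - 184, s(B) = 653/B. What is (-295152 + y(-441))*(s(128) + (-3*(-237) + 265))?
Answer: -4147607514769/14336 ≈ -2.8931e+8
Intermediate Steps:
G = 29675/112 (G = 5*((237 + 1/(-149 + 37)) - 184) = 5*((237 + 1/(-112)) - 184) = 5*((237 - 1/112) - 184) = 5*(26543/112 - 184) = 5*(5935/112) = 29675/112 ≈ 264.96)
y(Y) = 29675/112
(-295152 + y(-441))*(s(128) + (-3*(-237) + 265)) = (-295152 + 29675/112)*(653/128 + (-3*(-237) + 265)) = -33027349*(653*(1/128) + (711 + 265))/112 = -33027349*(653/128 + 976)/112 = -33027349/112*125581/128 = -4147607514769/14336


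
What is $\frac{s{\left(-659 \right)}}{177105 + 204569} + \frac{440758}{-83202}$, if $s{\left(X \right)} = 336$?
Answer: $- \frac{42049478255}{7939010037} \approx -5.2966$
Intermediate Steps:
$\frac{s{\left(-659 \right)}}{177105 + 204569} + \frac{440758}{-83202} = \frac{336}{177105 + 204569} + \frac{440758}{-83202} = \frac{336}{381674} + 440758 \left(- \frac{1}{83202}\right) = 336 \cdot \frac{1}{381674} - \frac{220379}{41601} = \frac{168}{190837} - \frac{220379}{41601} = - \frac{42049478255}{7939010037}$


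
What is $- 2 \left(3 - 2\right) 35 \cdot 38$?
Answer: $-2660$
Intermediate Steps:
$- 2 \left(3 - 2\right) 35 \cdot 38 = \left(-2\right) 1 \cdot 35 \cdot 38 = \left(-2\right) 35 \cdot 38 = \left(-70\right) 38 = -2660$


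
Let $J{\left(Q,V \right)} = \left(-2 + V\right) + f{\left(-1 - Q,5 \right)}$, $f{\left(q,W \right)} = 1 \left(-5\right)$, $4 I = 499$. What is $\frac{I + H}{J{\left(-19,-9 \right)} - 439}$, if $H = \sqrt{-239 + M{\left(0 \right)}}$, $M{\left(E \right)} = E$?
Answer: $- \frac{499}{1820} - \frac{i \sqrt{239}}{455} \approx -0.27418 - 0.033977 i$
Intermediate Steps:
$I = \frac{499}{4}$ ($I = \frac{1}{4} \cdot 499 = \frac{499}{4} \approx 124.75$)
$f{\left(q,W \right)} = -5$
$J{\left(Q,V \right)} = -7 + V$ ($J{\left(Q,V \right)} = \left(-2 + V\right) - 5 = -7 + V$)
$H = i \sqrt{239}$ ($H = \sqrt{-239 + 0} = \sqrt{-239} = i \sqrt{239} \approx 15.46 i$)
$\frac{I + H}{J{\left(-19,-9 \right)} - 439} = \frac{\frac{499}{4} + i \sqrt{239}}{\left(-7 - 9\right) - 439} = \frac{\frac{499}{4} + i \sqrt{239}}{-16 - 439} = \frac{\frac{499}{4} + i \sqrt{239}}{-455} = \left(\frac{499}{4} + i \sqrt{239}\right) \left(- \frac{1}{455}\right) = - \frac{499}{1820} - \frac{i \sqrt{239}}{455}$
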